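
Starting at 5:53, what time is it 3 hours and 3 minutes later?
Starting time: 5:53
Adding 3 minutes to 53 minutes: 53 + 3 = 56 minutes
Adding 3 hours: 5 + 3 = 8
Final time: 8:56

Final answer: 8:56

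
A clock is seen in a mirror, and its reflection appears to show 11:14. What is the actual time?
Reflection across the vertical (12-6) axis maps a hand at angle A degrees to (360 - A) degrees, which sends a reading of T minutes past 12:00 to (720 - T) minutes past 12:00.
Mirror reads 11:14 = 674 minutes past 12:00.
Actual time: (720 - 674) mod 720 = 46 minutes = 12:46.

Final answer: 12:46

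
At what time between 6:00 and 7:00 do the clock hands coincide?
The minute hand gains 5.5 degrees per minute on the hour hand.
At 6:00, the hour hand is at 180 degrees and the minute hand is at 0 degrees.
The gap is 180 degrees. Time to close: 180/5.5 = 60 x 6/11 = 32.73 minutes.
The hands overlap at 32.73 minutes past 6:00.

Final answer: 32.73 minutes past 6:00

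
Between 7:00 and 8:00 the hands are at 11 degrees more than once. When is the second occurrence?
At t minutes past 7:00, the hour hand is at 30 x 7 + 0.5t degrees and the minute hand is at 6t degrees.
The smaller angle between them is 11 degrees when |30H - 5.5t| = 11 or |30H - 5.5t| = 349.
With H = 7, solve 30 x 7 - 5.5t = +/- target for each target:
  t = (30 x 7 - 11) / 5.5 = 36.18
  t = (30 x 7 + 11) / 5.5 = 40.18
  t = (30 x 7 - 349) / 5.5 = -25.27 (outside (0, 60))
  t = (30 x 7 + 349) / 5.5 = 101.64 (outside (0, 60))
Valid solutions in (0, 60): {36.18, 40.18} minutes.
The second occurrence is t = 40.18 minutes.
The hands form a 11-degree angle at 40.18 minutes past 7:00.

Final answer: 40.18 minutes past 7:00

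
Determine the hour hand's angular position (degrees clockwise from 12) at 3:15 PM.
The hour hand moves 30 degrees per hour and 0.5 degrees per minute.
At 3:15: (3) x 30 + 15 x 0.5 = 90 + 7.5 = 97.5 degrees

Final answer: 97.5 degrees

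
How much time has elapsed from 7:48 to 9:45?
From 7:48 to 9:45:
(9 x 60 + 45) - (7 x 60 + 48) = 585 - 468 = 117 minutes
= 1 hour and 57 minutes

Final answer: 1 hour and 57 minutes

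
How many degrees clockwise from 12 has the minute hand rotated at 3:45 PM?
The minute hand moves 6 degrees per minute.
At 3:45: 45 x 6 = 270 degrees

Final answer: 270 degrees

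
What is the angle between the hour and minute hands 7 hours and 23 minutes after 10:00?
First find the time 7 hours and 23 minutes after 10:00.
Total minutes: 10 x 60 + 0 + 7 x 60 + 23 = 1043.
1043 mod 720 = 323 minutes = 5:23.
Now compute the angle at 5:23:
Hour hand: 5 x 30 + 23 x 0.5 = 161.5 degrees
Minute hand: 23 x 6 = 138 degrees
Difference: |161.5 - 138| = 23.5 degrees
The angle is 23.5 degrees

Final answer: 23.5 degrees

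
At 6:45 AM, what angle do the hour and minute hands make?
Hour hand position: 6 x 30 + 45 x 0.5 = 202.5 degrees
Minute hand position: 45 x 6 = 270 degrees
Difference: |202.5 - 270| = 67.5 degrees
The angle between the hands is 67.5 degrees

Final answer: 67.5 degrees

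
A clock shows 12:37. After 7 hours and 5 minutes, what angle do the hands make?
First find the time 7 hours and 5 minutes after 12:37.
Total minutes: 12 x 60 + 37 + 7 x 60 + 5 = 1182.
1182 mod 720 = 462 minutes = 7:42.
Now compute the angle at 7:42:
Hour hand: 7 x 30 + 42 x 0.5 = 231 degrees
Minute hand: 42 x 6 = 252 degrees
Difference: |231 - 252| = 21 degrees
The angle is 21 degrees

Final answer: 21 degrees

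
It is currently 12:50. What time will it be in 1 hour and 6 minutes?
Starting time: 12:50
Adding 6 minutes to 50 minutes: 50 + 6 = 56 minutes
Adding 1 hour: 12 + 1 = 13 - 12 = 1
Final time: 1:56

Final answer: 1:56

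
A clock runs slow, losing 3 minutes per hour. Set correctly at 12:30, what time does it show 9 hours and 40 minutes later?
For every 60 true minutes, the faulty clock advances 60 - 3 = 57 minutes.
True elapsed: 9 hours and 40 minutes = 580 minutes.
Faulty clock advances: 580 x 57/60 = 551 minutes (drift: 29 minutes behind).
Shown time: 12:30 + 551 minutes = 9:41.

Final answer: 9:41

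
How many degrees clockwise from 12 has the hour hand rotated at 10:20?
The hour hand moves 30 degrees per hour and 0.5 degrees per minute.
At 10:20: (10) x 30 + 20 x 0.5 = 300 + 10 = 310 degrees

Final answer: 310 degrees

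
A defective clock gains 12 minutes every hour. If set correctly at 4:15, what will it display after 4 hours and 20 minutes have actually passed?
For every 60 true minutes, the faulty clock advances 60 + 12 = 72 minutes.
True elapsed: 4 hours and 20 minutes = 260 minutes.
Faulty clock advances: 260 x 72/60 = 312 minutes (drift: 52 minutes ahead).
Shown time: 4:15 + 312 minutes = 9:27.

Final answer: 9:27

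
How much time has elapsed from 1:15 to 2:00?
From 1:15 to 2:00:
(2 x 60 + 0) - (1 x 60 + 15) = 120 - 75 = 45 minutes
= 45 minutes

Final answer: 45 minutes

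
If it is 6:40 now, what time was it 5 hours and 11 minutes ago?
Starting time: 6:40 = 400 total minutes past 12:00
Subtracting: 5 hours and 11 minutes = 311 minutes
400 - 311 = 89 minutes
= 1 hour and 29 minutes past 12:00 = 1:29

Final answer: 1:29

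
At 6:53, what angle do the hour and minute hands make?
Hour hand position: 6 x 30 + 53 x 0.5 = 206.5 degrees
Minute hand position: 53 x 6 = 318 degrees
Difference: |206.5 - 318| = 111.5 degrees
The angle between the hands is 111.5 degrees

Final answer: 111.5 degrees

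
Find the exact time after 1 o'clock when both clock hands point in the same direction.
The minute hand gains 5.5 degrees per minute on the hour hand.
At 1:00, the hour hand is at 30 degrees and the minute hand is at 0 degrees.
The gap is 30 degrees. Time to close: 30/5.5 = 60 x 1/11 = 5.45 minutes.
The hands overlap at 5.45 minutes past 1:00.

Final answer: 5.45 minutes past 1:00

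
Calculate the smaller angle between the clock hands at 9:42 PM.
Hour hand position: 9 x 30 + 42 x 0.5 = 291 degrees
Minute hand position: 42 x 6 = 252 degrees
Difference: |291 - 252| = 39 degrees
The angle between the hands is 39 degrees

Final answer: 39 degrees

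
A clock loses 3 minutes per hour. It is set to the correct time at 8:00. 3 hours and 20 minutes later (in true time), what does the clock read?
For every 60 true minutes, the faulty clock advances 60 - 3 = 57 minutes.
True elapsed: 3 hours and 20 minutes = 200 minutes.
Faulty clock advances: 200 x 57/60 = 190 minutes (drift: 10 minutes behind).
Shown time: 8:00 + 190 minutes = 11:10.

Final answer: 11:10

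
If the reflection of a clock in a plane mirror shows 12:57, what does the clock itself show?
Reflection across the vertical (12-6) axis maps a hand at angle A degrees to (360 - A) degrees, which sends a reading of T minutes past 12:00 to (720 - T) minutes past 12:00.
Mirror reads 12:57 = 57 minutes past 12:00.
Actual time: (720 - 57) mod 720 = 663 minutes = 11:03.

Final answer: 11:03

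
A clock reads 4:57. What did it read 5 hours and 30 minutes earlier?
Starting time: 4:57 = 297 total minutes past 12:00
Subtracting: 5 hours and 30 minutes = 330 minutes
297 - 330 = -33 (negative, add 12 hours = 720) = 687 minutes
= 11 hours and 27 minutes past 12:00 = 11:27

Final answer: 11:27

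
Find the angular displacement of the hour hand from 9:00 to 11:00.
The hour hand moves 0.5 degrees per minute.
Time elapsed: 11:00 - 9:00 = 120 minutes
Angular displacement: 120 x 0.5 = 60 degrees

Final answer: 60 degrees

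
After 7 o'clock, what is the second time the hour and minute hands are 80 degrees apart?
At t minutes past 7:00, the hour hand is at 30 x 7 + 0.5t degrees and the minute hand is at 6t degrees.
The smaller angle between them is 80 degrees when |30H - 5.5t| = 80 or |30H - 5.5t| = 280.
With H = 7, solve 30 x 7 - 5.5t = +/- target for each target:
  t = (30 x 7 - 80) / 5.5 = 23.64
  t = (30 x 7 + 80) / 5.5 = 52.73
  t = (30 x 7 - 280) / 5.5 = -12.73 (outside (0, 60))
  t = (30 x 7 + 280) / 5.5 = 89.09 (outside (0, 60))
Valid solutions in (0, 60): {23.64, 52.73} minutes.
The second occurrence is t = 52.73 minutes.
The hands form a 80-degree angle at 52.73 minutes past 7:00.

Final answer: 52.73 minutes past 7:00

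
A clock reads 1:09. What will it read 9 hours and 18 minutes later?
Starting time: 1:09
Adding 18 minutes to 9 minutes: 9 + 18 = 27 minutes
Adding 9 hours: 1 + 9 = 10
Final time: 10:27

Final answer: 10:27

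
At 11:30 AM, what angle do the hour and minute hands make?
Hour hand position: 11 x 30 + 30 x 0.5 = 345 degrees
Minute hand position: 30 x 6 = 180 degrees
Difference: |345 - 180| = 165 degrees
The angle between the hands is 165 degrees

Final answer: 165 degrees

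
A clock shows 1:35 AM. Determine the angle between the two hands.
Hour hand position: 1 x 30 + 35 x 0.5 = 47.5 degrees
Minute hand position: 35 x 6 = 210 degrees
Difference: |47.5 - 210| = 162.5 degrees
The angle between the hands is 162.5 degrees

Final answer: 162.5 degrees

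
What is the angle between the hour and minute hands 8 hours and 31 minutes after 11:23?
First find the time 8 hours and 31 minutes after 11:23.
Total minutes: 11 x 60 + 23 + 8 x 60 + 31 = 1194.
1194 mod 720 = 474 minutes = 7:54.
Now compute the angle at 7:54:
Hour hand: 7 x 30 + 54 x 0.5 = 237 degrees
Minute hand: 54 x 6 = 324 degrees
Difference: |237 - 324| = 87 degrees
The angle is 87 degrees

Final answer: 87 degrees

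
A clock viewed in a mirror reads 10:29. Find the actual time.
Reflection across the vertical (12-6) axis maps a hand at angle A degrees to (360 - A) degrees, which sends a reading of T minutes past 12:00 to (720 - T) minutes past 12:00.
Mirror reads 10:29 = 629 minutes past 12:00.
Actual time: (720 - 629) mod 720 = 91 minutes = 1:31.

Final answer: 1:31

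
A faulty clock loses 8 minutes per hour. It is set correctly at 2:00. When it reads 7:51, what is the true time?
For every 60 true minutes, the faulty clock advances 52 minutes, so 1 faulty-clock minute corresponds to 60/52 true minutes.
From 2:00 to 7:51 on the faulty dial is 351 minutes.
True elapsed: 351 x 60/52 = 405 minutes = 6 hours and 45 minutes.
True time: 2:00 + 6 hours and 45 minutes = 8:45.

Final answer: 8:45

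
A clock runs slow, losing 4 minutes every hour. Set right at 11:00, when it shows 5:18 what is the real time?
For every 60 true minutes, the faulty clock advances 56 minutes, so 1 faulty-clock minute corresponds to 60/56 true minutes.
From 11:00 to 5:18 on the faulty dial is 378 minutes.
True elapsed: 378 x 60/56 = 405 minutes = 6 hours and 45 minutes.
True time: 11:00 + 6 hours and 45 minutes = 5:45.

Final answer: 5:45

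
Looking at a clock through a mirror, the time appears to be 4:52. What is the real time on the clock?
Reflection across the vertical (12-6) axis maps a hand at angle A degrees to (360 - A) degrees, which sends a reading of T minutes past 12:00 to (720 - T) minutes past 12:00.
Mirror reads 4:52 = 292 minutes past 12:00.
Actual time: (720 - 292) mod 720 = 428 minutes = 7:08.

Final answer: 7:08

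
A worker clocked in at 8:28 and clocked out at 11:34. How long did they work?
From 8:28 to 11:34:
(11 x 60 + 34) - (8 x 60 + 28) = 694 - 508 = 186 minutes
= 3 hours and 6 minutes

Final answer: 3 hours and 6 minutes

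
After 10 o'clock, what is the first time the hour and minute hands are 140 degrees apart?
At t minutes past 10:00, the hour hand is at 30 x 10 + 0.5t degrees and the minute hand is at 6t degrees.
The smaller angle between them is 140 degrees when |30H - 5.5t| = 140 or |30H - 5.5t| = 220.
With H = 10, solve 30 x 10 - 5.5t = +/- target for each target:
  t = (30 x 10 - 140) / 5.5 = 29.09
  t = (30 x 10 + 140) / 5.5 = 80 (outside (0, 60))
  t = (30 x 10 - 220) / 5.5 = 14.55
  t = (30 x 10 + 220) / 5.5 = 94.55 (outside (0, 60))
Valid solutions in (0, 60): {14.55, 29.09} minutes.
The first occurrence is t = 14.55 minutes.
The hands form a 140-degree angle at 14.55 minutes past 10:00.

Final answer: 14.55 minutes past 10:00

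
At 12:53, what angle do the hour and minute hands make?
Hour hand position: 0 x 30 + 53 x 0.5 = 26.5 degrees
Minute hand position: 53 x 6 = 318 degrees
Difference: |26.5 - 318| = 291.5 degrees
Since 291.5 > 180, the smaller angle is 360 - 291.5 = 68.5 degrees

Final answer: 68.5 degrees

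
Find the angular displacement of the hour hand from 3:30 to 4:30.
The hour hand moves 0.5 degrees per minute.
Time elapsed: 4:30 - 3:30 = 60 minutes
Angular displacement: 60 x 0.5 = 30 degrees

Final answer: 30 degrees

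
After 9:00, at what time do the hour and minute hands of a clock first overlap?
The minute hand gains 5.5 degrees per minute on the hour hand.
At 9:00, the hour hand is at 270 degrees and the minute hand is at 0 degrees.
The gap is 270 degrees. Time to close: 270/5.5 = 60 x 9/11 = 49.09 minutes.
The hands overlap at 49.09 minutes past 9:00.

Final answer: 49.09 minutes past 9:00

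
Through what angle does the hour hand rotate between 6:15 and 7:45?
The hour hand moves 0.5 degrees per minute.
Time elapsed: 7:45 - 6:15 = 90 minutes
Angular displacement: 90 x 0.5 = 45 degrees

Final answer: 45 degrees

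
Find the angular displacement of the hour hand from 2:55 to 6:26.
The hour hand moves 0.5 degrees per minute.
Time elapsed: 6:26 - 2:55 = 211 minutes
Angular displacement: 211 x 0.5 = 105.5 degrees

Final answer: 105.5 degrees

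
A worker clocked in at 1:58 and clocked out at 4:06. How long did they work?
From 1:58 to 4:06:
(4 x 60 + 6) - (1 x 60 + 58) = 246 - 118 = 128 minutes
= 2 hours and 8 minutes

Final answer: 2 hours and 8 minutes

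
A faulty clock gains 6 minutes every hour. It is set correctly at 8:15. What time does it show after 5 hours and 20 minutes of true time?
For every 60 true minutes, the faulty clock advances 60 + 6 = 66 minutes.
True elapsed: 5 hours and 20 minutes = 320 minutes.
Faulty clock advances: 320 x 66/60 = 352 minutes (drift: 32 minutes ahead).
Shown time: 8:15 + 352 minutes = 2:07.

Final answer: 2:07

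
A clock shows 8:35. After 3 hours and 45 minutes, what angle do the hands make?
First find the time 3 hours and 45 minutes after 8:35.
Total minutes: 8 x 60 + 35 + 3 x 60 + 45 = 740.
740 mod 720 = 20 minutes = 12:20.
Now compute the angle at 12:20:
Hour hand: 0 x 30 + 20 x 0.5 = 10 degrees
Minute hand: 20 x 6 = 120 degrees
Difference: |10 - 120| = 110 degrees
The angle is 110 degrees

Final answer: 110 degrees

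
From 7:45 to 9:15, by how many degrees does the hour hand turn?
The hour hand moves 0.5 degrees per minute.
Time elapsed: 9:15 - 7:45 = 90 minutes
Angular displacement: 90 x 0.5 = 45 degrees

Final answer: 45 degrees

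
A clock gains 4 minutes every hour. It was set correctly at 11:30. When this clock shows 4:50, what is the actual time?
For every 60 true minutes, the faulty clock advances 64 minutes, so 1 faulty-clock minute corresponds to 60/64 true minutes.
From 11:30 to 4:50 on the faulty dial is 320 minutes.
True elapsed: 320 x 60/64 = 300 minutes = 5 hours.
True time: 11:30 + 5 hours = 4:30.

Final answer: 4:30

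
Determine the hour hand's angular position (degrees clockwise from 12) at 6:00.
The hour hand moves 30 degrees per hour and 0.5 degrees per minute.
At 6:00: (6) x 30 + 0 x 0.5 = 180 + 0 = 180 degrees

Final answer: 180 degrees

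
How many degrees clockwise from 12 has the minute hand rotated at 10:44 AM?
The minute hand moves 6 degrees per minute.
At 10:44: 44 x 6 = 264 degrees

Final answer: 264 degrees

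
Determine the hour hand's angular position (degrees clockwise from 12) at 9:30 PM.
The hour hand moves 30 degrees per hour and 0.5 degrees per minute.
At 9:30: (9) x 30 + 30 x 0.5 = 270 + 15 = 285 degrees

Final answer: 285 degrees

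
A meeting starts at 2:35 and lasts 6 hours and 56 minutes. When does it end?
Starting time: 2:35
Adding 56 minutes to 35 minutes: 35 + 56 = 91 minutes = 1 hour and 31 minutes
Adding 6 hours: 2 + 6 + 1 (carry) = 9
Final time: 9:31

Final answer: 9:31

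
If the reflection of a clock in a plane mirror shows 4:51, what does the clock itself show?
Reflection across the vertical (12-6) axis maps a hand at angle A degrees to (360 - A) degrees, which sends a reading of T minutes past 12:00 to (720 - T) minutes past 12:00.
Mirror reads 4:51 = 291 minutes past 12:00.
Actual time: (720 - 291) mod 720 = 429 minutes = 7:09.

Final answer: 7:09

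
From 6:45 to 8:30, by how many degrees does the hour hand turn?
The hour hand moves 0.5 degrees per minute.
Time elapsed: 8:30 - 6:45 = 105 minutes
Angular displacement: 105 x 0.5 = 52.5 degrees

Final answer: 52.5 degrees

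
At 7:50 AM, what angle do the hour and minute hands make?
Hour hand position: 7 x 30 + 50 x 0.5 = 235 degrees
Minute hand position: 50 x 6 = 300 degrees
Difference: |235 - 300| = 65 degrees
The angle between the hands is 65 degrees

Final answer: 65 degrees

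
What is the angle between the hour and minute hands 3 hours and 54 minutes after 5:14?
First find the time 3 hours and 54 minutes after 5:14.
Total minutes: 5 x 60 + 14 + 3 x 60 + 54 = 548.
548 mod 720 = 548 minutes = 9:08.
Now compute the angle at 9:08:
Hour hand: 9 x 30 + 8 x 0.5 = 274 degrees
Minute hand: 8 x 6 = 48 degrees
Difference: |274 - 48| = 226 degrees
Smaller angle: 360 - 226 = 134 degrees

Final answer: 134 degrees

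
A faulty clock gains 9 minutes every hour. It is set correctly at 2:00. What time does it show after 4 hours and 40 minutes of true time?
For every 60 true minutes, the faulty clock advances 60 + 9 = 69 minutes.
True elapsed: 4 hours and 40 minutes = 280 minutes.
Faulty clock advances: 280 x 69/60 = 322 minutes (drift: 42 minutes ahead).
Shown time: 2:00 + 322 minutes = 7:22.

Final answer: 7:22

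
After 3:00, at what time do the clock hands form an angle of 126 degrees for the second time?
At t minutes past 3:00, the hour hand is at 30 x 3 + 0.5t degrees and the minute hand is at 6t degrees.
The smaller angle between them is 126 degrees when |30H - 5.5t| = 126 or |30H - 5.5t| = 234.
With H = 3, solve 30 x 3 - 5.5t = +/- target for each target:
  t = (30 x 3 - 126) / 5.5 = -6.55 (outside (0, 60))
  t = (30 x 3 + 126) / 5.5 = 39.27
  t = (30 x 3 - 234) / 5.5 = -26.18 (outside (0, 60))
  t = (30 x 3 + 234) / 5.5 = 58.91
Valid solutions in (0, 60): {39.27, 58.91} minutes.
The second occurrence is t = 58.91 minutes.
The hands form a 126-degree angle at 58.91 minutes past 3:00.

Final answer: 58.91 minutes past 3:00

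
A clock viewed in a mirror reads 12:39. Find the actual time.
Reflection across the vertical (12-6) axis maps a hand at angle A degrees to (360 - A) degrees, which sends a reading of T minutes past 12:00 to (720 - T) minutes past 12:00.
Mirror reads 12:39 = 39 minutes past 12:00.
Actual time: (720 - 39) mod 720 = 681 minutes = 11:21.

Final answer: 11:21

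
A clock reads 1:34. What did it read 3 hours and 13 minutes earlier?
Starting time: 1:34 = 94 total minutes past 12:00
Subtracting: 3 hours and 13 minutes = 193 minutes
94 - 193 = -99 (negative, add 12 hours = 720) = 621 minutes
= 10 hours and 21 minutes past 12:00 = 10:21

Final answer: 10:21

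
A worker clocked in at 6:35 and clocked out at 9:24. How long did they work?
From 6:35 to 9:24:
(9 x 60 + 24) - (6 x 60 + 35) = 564 - 395 = 169 minutes
= 2 hours and 49 minutes

Final answer: 2 hours and 49 minutes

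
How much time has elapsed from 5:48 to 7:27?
From 5:48 to 7:27:
(7 x 60 + 27) - (5 x 60 + 48) = 447 - 348 = 99 minutes
= 1 hour and 39 minutes

Final answer: 1 hour and 39 minutes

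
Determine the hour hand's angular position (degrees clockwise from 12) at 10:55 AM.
The hour hand moves 30 degrees per hour and 0.5 degrees per minute.
At 10:55: (10) x 30 + 55 x 0.5 = 300 + 27.5 = 327.5 degrees

Final answer: 327.5 degrees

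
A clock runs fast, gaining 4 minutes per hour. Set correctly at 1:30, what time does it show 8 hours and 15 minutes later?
For every 60 true minutes, the faulty clock advances 60 + 4 = 64 minutes.
True elapsed: 8 hours and 15 minutes = 495 minutes.
Faulty clock advances: 495 x 64/60 = 528 minutes (drift: 33 minutes ahead).
Shown time: 1:30 + 528 minutes = 10:18.

Final answer: 10:18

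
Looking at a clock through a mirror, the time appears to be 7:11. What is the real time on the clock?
Reflection across the vertical (12-6) axis maps a hand at angle A degrees to (360 - A) degrees, which sends a reading of T minutes past 12:00 to (720 - T) minutes past 12:00.
Mirror reads 7:11 = 431 minutes past 12:00.
Actual time: (720 - 431) mod 720 = 289 minutes = 4:49.

Final answer: 4:49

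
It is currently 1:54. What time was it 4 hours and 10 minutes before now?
Starting time: 1:54 = 114 total minutes past 12:00
Subtracting: 4 hours and 10 minutes = 250 minutes
114 - 250 = -136 (negative, add 12 hours = 720) = 584 minutes
= 9 hours and 44 minutes past 12:00 = 9:44

Final answer: 9:44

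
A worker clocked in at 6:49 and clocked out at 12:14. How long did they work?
From 6:49 to 12:14:
(12 x 60 + 14) - (6 x 60 + 49) = 734 - 409 = 325 minutes
= 5 hours and 25 minutes

Final answer: 5 hours and 25 minutes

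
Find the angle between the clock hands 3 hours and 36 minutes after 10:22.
First find the time 3 hours and 36 minutes after 10:22.
Total minutes: 10 x 60 + 22 + 3 x 60 + 36 = 838.
838 mod 720 = 118 minutes = 1:58.
Now compute the angle at 1:58:
Hour hand: 1 x 30 + 58 x 0.5 = 59 degrees
Minute hand: 58 x 6 = 348 degrees
Difference: |59 - 348| = 289 degrees
Smaller angle: 360 - 289 = 71 degrees

Final answer: 71 degrees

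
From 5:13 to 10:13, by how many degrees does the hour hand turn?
The hour hand moves 0.5 degrees per minute.
Time elapsed: 10:13 - 5:13 = 300 minutes
Angular displacement: 300 x 0.5 = 150 degrees

Final answer: 150 degrees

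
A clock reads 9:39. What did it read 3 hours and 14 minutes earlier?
Starting time: 9:39 = 579 total minutes past 12:00
Subtracting: 3 hours and 14 minutes = 194 minutes
579 - 194 = 385 minutes
= 6 hours and 25 minutes past 12:00 = 6:25

Final answer: 6:25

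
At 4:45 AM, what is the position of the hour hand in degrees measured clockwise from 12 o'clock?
The hour hand moves 30 degrees per hour and 0.5 degrees per minute.
At 4:45: (4) x 30 + 45 x 0.5 = 120 + 22.5 = 142.5 degrees

Final answer: 142.5 degrees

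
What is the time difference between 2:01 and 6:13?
From 2:01 to 6:13:
(6 x 60 + 13) - (2 x 60 + 1) = 373 - 121 = 252 minutes
= 4 hours and 12 minutes

Final answer: 4 hours and 12 minutes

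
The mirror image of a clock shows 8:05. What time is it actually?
Reflection across the vertical (12-6) axis maps a hand at angle A degrees to (360 - A) degrees, which sends a reading of T minutes past 12:00 to (720 - T) minutes past 12:00.
Mirror reads 8:05 = 485 minutes past 12:00.
Actual time: (720 - 485) mod 720 = 235 minutes = 3:55.

Final answer: 3:55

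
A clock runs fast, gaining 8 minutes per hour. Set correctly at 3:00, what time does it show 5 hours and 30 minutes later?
For every 60 true minutes, the faulty clock advances 60 + 8 = 68 minutes.
True elapsed: 5 hours and 30 minutes = 330 minutes.
Faulty clock advances: 330 x 68/60 = 374 minutes (drift: 44 minutes ahead).
Shown time: 3:00 + 374 minutes = 9:14.

Final answer: 9:14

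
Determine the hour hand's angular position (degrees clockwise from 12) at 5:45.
The hour hand moves 30 degrees per hour and 0.5 degrees per minute.
At 5:45: (5) x 30 + 45 x 0.5 = 150 + 22.5 = 172.5 degrees

Final answer: 172.5 degrees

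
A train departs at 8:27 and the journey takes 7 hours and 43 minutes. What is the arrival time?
Starting time: 8:27
Adding 43 minutes to 27 minutes: 27 + 43 = 70 minutes = 1 hour and 10 minutes
Adding 7 hours: 8 + 7 + 1 (carry) = 16 - 12 = 4
Final time: 4:10

Final answer: 4:10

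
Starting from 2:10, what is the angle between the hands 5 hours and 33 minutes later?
First find the time 5 hours and 33 minutes after 2:10.
Total minutes: 2 x 60 + 10 + 5 x 60 + 33 = 463.
463 mod 720 = 463 minutes = 7:43.
Now compute the angle at 7:43:
Hour hand: 7 x 30 + 43 x 0.5 = 231.5 degrees
Minute hand: 43 x 6 = 258 degrees
Difference: |231.5 - 258| = 26.5 degrees
The angle is 26.5 degrees

Final answer: 26.5 degrees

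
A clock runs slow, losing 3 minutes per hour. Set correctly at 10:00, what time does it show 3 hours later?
For every 60 true minutes, the faulty clock advances 60 - 3 = 57 minutes.
True elapsed: 3 hours = 180 minutes.
Faulty clock advances: 180 x 57/60 = 171 minutes (drift: 9 minutes behind).
Shown time: 10:00 + 171 minutes = 12:51.

Final answer: 12:51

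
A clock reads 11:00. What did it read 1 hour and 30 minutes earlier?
Starting time: 11:00 = 660 total minutes past 12:00
Subtracting: 1 hour and 30 minutes = 90 minutes
660 - 90 = 570 minutes
= 9 hours and 30 minutes past 12:00 = 9:30

Final answer: 9:30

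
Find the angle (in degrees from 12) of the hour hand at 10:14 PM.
The hour hand moves 30 degrees per hour and 0.5 degrees per minute.
At 10:14: (10) x 30 + 14 x 0.5 = 300 + 7 = 307 degrees

Final answer: 307 degrees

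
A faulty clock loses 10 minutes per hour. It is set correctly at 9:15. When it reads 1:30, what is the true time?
For every 60 true minutes, the faulty clock advances 50 minutes, so 1 faulty-clock minute corresponds to 60/50 true minutes.
From 9:15 to 1:30 on the faulty dial is 255 minutes.
True elapsed: 255 x 60/50 = 306 minutes = 5 hours and 6 minutes.
True time: 9:15 + 5 hours and 6 minutes = 2:21.

Final answer: 2:21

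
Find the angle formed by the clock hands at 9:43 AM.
Hour hand position: 9 x 30 + 43 x 0.5 = 291.5 degrees
Minute hand position: 43 x 6 = 258 degrees
Difference: |291.5 - 258| = 33.5 degrees
The angle between the hands is 33.5 degrees

Final answer: 33.5 degrees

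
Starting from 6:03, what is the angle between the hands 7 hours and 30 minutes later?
First find the time 7 hours and 30 minutes after 6:03.
Total minutes: 6 x 60 + 3 + 7 x 60 + 30 = 813.
813 mod 720 = 93 minutes = 1:33.
Now compute the angle at 1:33:
Hour hand: 1 x 30 + 33 x 0.5 = 46.5 degrees
Minute hand: 33 x 6 = 198 degrees
Difference: |46.5 - 198| = 151.5 degrees
The angle is 151.5 degrees

Final answer: 151.5 degrees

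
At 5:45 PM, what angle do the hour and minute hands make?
Hour hand position: 5 x 30 + 45 x 0.5 = 172.5 degrees
Minute hand position: 45 x 6 = 270 degrees
Difference: |172.5 - 270| = 97.5 degrees
The angle between the hands is 97.5 degrees

Final answer: 97.5 degrees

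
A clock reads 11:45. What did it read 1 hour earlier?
Starting time: 11:45 = 705 total minutes past 12:00
Subtracting: 1 hour = 60 minutes
705 - 60 = 645 minutes
= 10 hours and 45 minutes past 12:00 = 10:45

Final answer: 10:45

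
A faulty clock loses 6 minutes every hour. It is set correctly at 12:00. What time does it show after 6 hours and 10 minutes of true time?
For every 60 true minutes, the faulty clock advances 60 - 6 = 54 minutes.
True elapsed: 6 hours and 10 minutes = 370 minutes.
Faulty clock advances: 370 x 54/60 = 333 minutes (drift: 37 minutes behind).
Shown time: 12:00 + 333 minutes = 5:33.

Final answer: 5:33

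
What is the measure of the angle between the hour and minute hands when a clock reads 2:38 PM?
Hour hand position: 2 x 30 + 38 x 0.5 = 79 degrees
Minute hand position: 38 x 6 = 228 degrees
Difference: |79 - 228| = 149 degrees
The angle between the hands is 149 degrees

Final answer: 149 degrees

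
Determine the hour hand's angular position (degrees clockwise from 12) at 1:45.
The hour hand moves 30 degrees per hour and 0.5 degrees per minute.
At 1:45: (1) x 30 + 45 x 0.5 = 30 + 22.5 = 52.5 degrees

Final answer: 52.5 degrees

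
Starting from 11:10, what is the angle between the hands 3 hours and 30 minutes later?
First find the time 3 hours and 30 minutes after 11:10.
Total minutes: 11 x 60 + 10 + 3 x 60 + 30 = 880.
880 mod 720 = 160 minutes = 2:40.
Now compute the angle at 2:40:
Hour hand: 2 x 30 + 40 x 0.5 = 80 degrees
Minute hand: 40 x 6 = 240 degrees
Difference: |80 - 240| = 160 degrees
The angle is 160 degrees

Final answer: 160 degrees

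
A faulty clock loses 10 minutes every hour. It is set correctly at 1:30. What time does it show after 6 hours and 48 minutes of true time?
For every 60 true minutes, the faulty clock advances 60 - 10 = 50 minutes.
True elapsed: 6 hours and 48 minutes = 408 minutes.
Faulty clock advances: 408 x 50/60 = 340 minutes (drift: 68 minutes behind).
Shown time: 1:30 + 340 minutes = 7:10.

Final answer: 7:10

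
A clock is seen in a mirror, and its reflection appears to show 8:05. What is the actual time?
Reflection across the vertical (12-6) axis maps a hand at angle A degrees to (360 - A) degrees, which sends a reading of T minutes past 12:00 to (720 - T) minutes past 12:00.
Mirror reads 8:05 = 485 minutes past 12:00.
Actual time: (720 - 485) mod 720 = 235 minutes = 3:55.

Final answer: 3:55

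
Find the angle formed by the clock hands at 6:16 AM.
Hour hand position: 6 x 30 + 16 x 0.5 = 188 degrees
Minute hand position: 16 x 6 = 96 degrees
Difference: |188 - 96| = 92 degrees
The angle between the hands is 92 degrees

Final answer: 92 degrees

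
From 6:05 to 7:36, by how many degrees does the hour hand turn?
The hour hand moves 0.5 degrees per minute.
Time elapsed: 7:36 - 6:05 = 91 minutes
Angular displacement: 91 x 0.5 = 45.5 degrees

Final answer: 45.5 degrees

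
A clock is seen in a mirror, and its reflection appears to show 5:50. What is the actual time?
Reflection across the vertical (12-6) axis maps a hand at angle A degrees to (360 - A) degrees, which sends a reading of T minutes past 12:00 to (720 - T) minutes past 12:00.
Mirror reads 5:50 = 350 minutes past 12:00.
Actual time: (720 - 350) mod 720 = 370 minutes = 6:10.

Final answer: 6:10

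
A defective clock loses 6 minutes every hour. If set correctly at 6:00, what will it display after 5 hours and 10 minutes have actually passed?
For every 60 true minutes, the faulty clock advances 60 - 6 = 54 minutes.
True elapsed: 5 hours and 10 minutes = 310 minutes.
Faulty clock advances: 310 x 54/60 = 279 minutes (drift: 31 minutes behind).
Shown time: 6:00 + 279 minutes = 10:39.

Final answer: 10:39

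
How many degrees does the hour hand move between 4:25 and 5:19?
The hour hand moves 0.5 degrees per minute.
Time elapsed: 5:19 - 4:25 = 54 minutes
Angular displacement: 54 x 0.5 = 27 degrees

Final answer: 27 degrees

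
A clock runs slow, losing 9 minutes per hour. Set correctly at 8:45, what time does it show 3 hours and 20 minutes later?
For every 60 true minutes, the faulty clock advances 60 - 9 = 51 minutes.
True elapsed: 3 hours and 20 minutes = 200 minutes.
Faulty clock advances: 200 x 51/60 = 170 minutes (drift: 30 minutes behind).
Shown time: 8:45 + 170 minutes = 11:35.

Final answer: 11:35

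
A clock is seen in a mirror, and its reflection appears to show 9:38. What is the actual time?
Reflection across the vertical (12-6) axis maps a hand at angle A degrees to (360 - A) degrees, which sends a reading of T minutes past 12:00 to (720 - T) minutes past 12:00.
Mirror reads 9:38 = 578 minutes past 12:00.
Actual time: (720 - 578) mod 720 = 142 minutes = 2:22.

Final answer: 2:22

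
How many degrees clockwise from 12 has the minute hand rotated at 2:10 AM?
The minute hand moves 6 degrees per minute.
At 2:10: 10 x 6 = 60 degrees

Final answer: 60 degrees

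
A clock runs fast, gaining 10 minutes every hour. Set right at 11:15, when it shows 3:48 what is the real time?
For every 60 true minutes, the faulty clock advances 70 minutes, so 1 faulty-clock minute corresponds to 60/70 true minutes.
From 11:15 to 3:48 on the faulty dial is 273 minutes.
True elapsed: 273 x 60/70 = 234 minutes = 3 hours and 54 minutes.
True time: 11:15 + 3 hours and 54 minutes = 3:09.

Final answer: 3:09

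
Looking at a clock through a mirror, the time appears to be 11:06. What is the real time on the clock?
Reflection across the vertical (12-6) axis maps a hand at angle A degrees to (360 - A) degrees, which sends a reading of T minutes past 12:00 to (720 - T) minutes past 12:00.
Mirror reads 11:06 = 666 minutes past 12:00.
Actual time: (720 - 666) mod 720 = 54 minutes = 12:54.

Final answer: 12:54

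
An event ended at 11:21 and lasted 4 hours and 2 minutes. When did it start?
Starting time: 11:21 = 681 total minutes past 12:00
Subtracting: 4 hours and 2 minutes = 242 minutes
681 - 242 = 439 minutes
= 7 hours and 19 minutes past 12:00 = 7:19

Final answer: 7:19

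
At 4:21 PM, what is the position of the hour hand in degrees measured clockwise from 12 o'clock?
The hour hand moves 30 degrees per hour and 0.5 degrees per minute.
At 4:21: (4) x 30 + 21 x 0.5 = 120 + 10.5 = 130.5 degrees

Final answer: 130.5 degrees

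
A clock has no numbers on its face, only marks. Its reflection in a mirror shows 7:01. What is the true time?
Reflection across the vertical (12-6) axis maps a hand at angle A degrees to (360 - A) degrees, which sends a reading of T minutes past 12:00 to (720 - T) minutes past 12:00.
Mirror reads 7:01 = 421 minutes past 12:00.
Actual time: (720 - 421) mod 720 = 299 minutes = 4:59.

Final answer: 4:59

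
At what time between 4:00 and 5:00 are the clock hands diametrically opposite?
For hands to be 180 degrees apart: |30H - 5.5t| = 180
With H = 4: t = (30 x 4 + 180)/5.5 = 54.55 or t = (30 x 4 - 180)/5.5 = -10.91
First valid solution (0 < t < 60): t = 54.55 minutes
The hands are opposite at 54.55 minutes past 4:00.

Final answer: 54.55 minutes past 4:00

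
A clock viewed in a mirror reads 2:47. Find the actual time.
Reflection across the vertical (12-6) axis maps a hand at angle A degrees to (360 - A) degrees, which sends a reading of T minutes past 12:00 to (720 - T) minutes past 12:00.
Mirror reads 2:47 = 167 minutes past 12:00.
Actual time: (720 - 167) mod 720 = 553 minutes = 9:13.

Final answer: 9:13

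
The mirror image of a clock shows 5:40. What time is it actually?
Reflection across the vertical (12-6) axis maps a hand at angle A degrees to (360 - A) degrees, which sends a reading of T minutes past 12:00 to (720 - T) minutes past 12:00.
Mirror reads 5:40 = 340 minutes past 12:00.
Actual time: (720 - 340) mod 720 = 380 minutes = 6:20.

Final answer: 6:20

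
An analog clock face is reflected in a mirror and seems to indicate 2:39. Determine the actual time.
Reflection across the vertical (12-6) axis maps a hand at angle A degrees to (360 - A) degrees, which sends a reading of T minutes past 12:00 to (720 - T) minutes past 12:00.
Mirror reads 2:39 = 159 minutes past 12:00.
Actual time: (720 - 159) mod 720 = 561 minutes = 9:21.

Final answer: 9:21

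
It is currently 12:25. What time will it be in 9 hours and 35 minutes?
Starting time: 12:25
Adding 35 minutes to 25 minutes: 25 + 35 = 60 minutes = 1 hour
Adding 9 hours: 12 + 9 + 1 (carry) = 22 - 12 = 10
Final time: 10:00

Final answer: 10:00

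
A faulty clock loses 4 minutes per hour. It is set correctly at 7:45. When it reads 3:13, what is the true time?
For every 60 true minutes, the faulty clock advances 56 minutes, so 1 faulty-clock minute corresponds to 60/56 true minutes.
From 7:45 to 3:13 on the faulty dial is 448 minutes.
True elapsed: 448 x 60/56 = 480 minutes = 8 hours.
True time: 7:45 + 8 hours = 3:45.

Final answer: 3:45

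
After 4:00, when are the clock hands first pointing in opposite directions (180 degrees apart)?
For hands to be 180 degrees apart: |30H - 5.5t| = 180
With H = 4: t = (30 x 4 + 180)/5.5 = 54.55 or t = (30 x 4 - 180)/5.5 = -10.91
First valid solution (0 < t < 60): t = 54.55 minutes
The hands are opposite at 54.55 minutes past 4:00.

Final answer: 54.55 minutes past 4:00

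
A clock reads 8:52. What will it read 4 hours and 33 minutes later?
Starting time: 8:52
Adding 33 minutes to 52 minutes: 52 + 33 = 85 minutes = 1 hour and 25 minutes
Adding 4 hours: 8 + 4 + 1 (carry) = 13 - 12 = 1
Final time: 1:25

Final answer: 1:25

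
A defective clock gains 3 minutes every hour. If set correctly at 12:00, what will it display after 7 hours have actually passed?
For every 60 true minutes, the faulty clock advances 60 + 3 = 63 minutes.
True elapsed: 7 hours = 420 minutes.
Faulty clock advances: 420 x 63/60 = 441 minutes (drift: 21 minutes ahead).
Shown time: 12:00 + 441 minutes = 7:21.

Final answer: 7:21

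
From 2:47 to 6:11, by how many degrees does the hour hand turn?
The hour hand moves 0.5 degrees per minute.
Time elapsed: 6:11 - 2:47 = 204 minutes
Angular displacement: 204 x 0.5 = 102 degrees

Final answer: 102 degrees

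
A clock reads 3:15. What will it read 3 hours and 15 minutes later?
Starting time: 3:15
Adding 15 minutes to 15 minutes: 15 + 15 = 30 minutes
Adding 3 hours: 3 + 3 = 6
Final time: 6:30

Final answer: 6:30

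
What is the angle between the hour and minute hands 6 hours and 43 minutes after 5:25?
First find the time 6 hours and 43 minutes after 5:25.
Total minutes: 5 x 60 + 25 + 6 x 60 + 43 = 728.
728 mod 720 = 8 minutes = 12:08.
Now compute the angle at 12:08:
Hour hand: 0 x 30 + 8 x 0.5 = 4 degrees
Minute hand: 8 x 6 = 48 degrees
Difference: |4 - 48| = 44 degrees
The angle is 44 degrees

Final answer: 44 degrees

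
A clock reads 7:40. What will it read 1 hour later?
Starting time: 7:40
Adding 0 minutes to 40 minutes: 40 + 0 = 40 minutes
Adding 1 hour: 7 + 1 = 8
Final time: 8:40

Final answer: 8:40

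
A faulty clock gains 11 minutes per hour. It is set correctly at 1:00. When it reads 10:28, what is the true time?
For every 60 true minutes, the faulty clock advances 71 minutes, so 1 faulty-clock minute corresponds to 60/71 true minutes.
From 1:00 to 10:28 on the faulty dial is 568 minutes.
True elapsed: 568 x 60/71 = 480 minutes = 8 hours.
True time: 1:00 + 8 hours = 9:00.

Final answer: 9:00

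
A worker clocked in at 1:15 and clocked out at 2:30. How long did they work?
From 1:15 to 2:30:
(2 x 60 + 30) - (1 x 60 + 15) = 150 - 75 = 75 minutes
= 1 hour and 15 minutes

Final answer: 1 hour and 15 minutes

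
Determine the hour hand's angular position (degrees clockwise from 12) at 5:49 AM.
The hour hand moves 30 degrees per hour and 0.5 degrees per minute.
At 5:49: (5) x 30 + 49 x 0.5 = 150 + 24.5 = 174.5 degrees

Final answer: 174.5 degrees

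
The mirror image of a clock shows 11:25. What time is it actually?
Reflection across the vertical (12-6) axis maps a hand at angle A degrees to (360 - A) degrees, which sends a reading of T minutes past 12:00 to (720 - T) minutes past 12:00.
Mirror reads 11:25 = 685 minutes past 12:00.
Actual time: (720 - 685) mod 720 = 35 minutes = 12:35.

Final answer: 12:35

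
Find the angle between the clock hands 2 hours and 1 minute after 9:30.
First find the time 2 hours and 1 minute after 9:30.
Total minutes: 9 x 60 + 30 + 2 x 60 + 1 = 691.
691 mod 720 = 691 minutes = 11:31.
Now compute the angle at 11:31:
Hour hand: 11 x 30 + 31 x 0.5 = 345.5 degrees
Minute hand: 31 x 6 = 186 degrees
Difference: |345.5 - 186| = 159.5 degrees
The angle is 159.5 degrees

Final answer: 159.5 degrees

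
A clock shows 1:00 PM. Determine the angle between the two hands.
Hour hand position: 1 x 30 + 0 x 0.5 = 30 degrees
Minute hand position: 0 x 6 = 0 degrees
Difference: |30 - 0| = 30 degrees
The angle between the hands is 30 degrees

Final answer: 30 degrees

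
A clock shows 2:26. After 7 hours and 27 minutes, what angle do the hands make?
First find the time 7 hours and 27 minutes after 2:26.
Total minutes: 2 x 60 + 26 + 7 x 60 + 27 = 593.
593 mod 720 = 593 minutes = 9:53.
Now compute the angle at 9:53:
Hour hand: 9 x 30 + 53 x 0.5 = 296.5 degrees
Minute hand: 53 x 6 = 318 degrees
Difference: |296.5 - 318| = 21.5 degrees
The angle is 21.5 degrees

Final answer: 21.5 degrees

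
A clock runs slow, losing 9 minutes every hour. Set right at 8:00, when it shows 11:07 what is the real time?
For every 60 true minutes, the faulty clock advances 51 minutes, so 1 faulty-clock minute corresponds to 60/51 true minutes.
From 8:00 to 11:07 on the faulty dial is 187 minutes.
True elapsed: 187 x 60/51 = 220 minutes = 3 hours and 40 minutes.
True time: 8:00 + 3 hours and 40 minutes = 11:40.

Final answer: 11:40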